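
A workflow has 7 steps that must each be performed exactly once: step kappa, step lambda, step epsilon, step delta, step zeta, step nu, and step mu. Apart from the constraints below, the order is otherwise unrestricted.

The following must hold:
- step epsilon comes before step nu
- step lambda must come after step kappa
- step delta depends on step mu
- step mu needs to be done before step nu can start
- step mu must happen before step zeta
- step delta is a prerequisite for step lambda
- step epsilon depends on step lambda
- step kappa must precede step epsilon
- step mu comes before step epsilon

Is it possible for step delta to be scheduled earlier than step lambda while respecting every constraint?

Yes

Every valid ordering already has step delta before step lambda (the constraints require it), so in particular at least one does.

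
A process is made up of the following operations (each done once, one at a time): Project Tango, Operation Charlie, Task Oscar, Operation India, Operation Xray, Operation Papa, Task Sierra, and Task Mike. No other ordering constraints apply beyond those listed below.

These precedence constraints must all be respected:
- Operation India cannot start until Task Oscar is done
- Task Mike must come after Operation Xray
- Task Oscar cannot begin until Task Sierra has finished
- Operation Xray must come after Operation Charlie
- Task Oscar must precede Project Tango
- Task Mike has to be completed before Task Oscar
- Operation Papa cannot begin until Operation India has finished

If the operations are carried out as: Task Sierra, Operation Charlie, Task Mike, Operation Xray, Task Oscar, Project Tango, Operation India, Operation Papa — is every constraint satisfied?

Here Operation Xray comes after Task Mike.
Since Operation Xray is required before Task Mike, the ordering is invalid.

No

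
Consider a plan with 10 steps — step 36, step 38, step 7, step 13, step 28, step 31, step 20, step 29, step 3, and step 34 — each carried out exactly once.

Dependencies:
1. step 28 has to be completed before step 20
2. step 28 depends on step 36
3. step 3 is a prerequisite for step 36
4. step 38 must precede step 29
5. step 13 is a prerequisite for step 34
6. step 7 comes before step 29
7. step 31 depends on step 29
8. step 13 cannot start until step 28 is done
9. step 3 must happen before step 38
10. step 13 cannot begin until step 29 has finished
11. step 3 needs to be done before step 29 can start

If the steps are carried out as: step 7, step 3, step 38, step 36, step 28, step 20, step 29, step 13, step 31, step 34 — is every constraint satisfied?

Going through the constraints one by one, each required predecessor appears earlier in the sequence than its dependent — e.g. step 7 (position 1) is before step 29 (position 7), as required.

Yes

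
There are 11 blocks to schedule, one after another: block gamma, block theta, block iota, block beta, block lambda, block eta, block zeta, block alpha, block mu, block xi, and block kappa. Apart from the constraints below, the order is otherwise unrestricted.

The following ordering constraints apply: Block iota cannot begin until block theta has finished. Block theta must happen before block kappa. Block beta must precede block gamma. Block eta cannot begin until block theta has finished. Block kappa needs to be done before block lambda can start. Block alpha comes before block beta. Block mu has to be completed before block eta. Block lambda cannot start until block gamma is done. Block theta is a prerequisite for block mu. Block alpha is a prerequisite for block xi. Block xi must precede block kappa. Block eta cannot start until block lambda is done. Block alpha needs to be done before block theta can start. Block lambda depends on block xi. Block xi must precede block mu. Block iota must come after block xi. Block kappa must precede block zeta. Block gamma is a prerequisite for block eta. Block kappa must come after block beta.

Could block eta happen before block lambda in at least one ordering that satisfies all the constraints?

No

The constraints give a chain block lambda → block eta, which forces block lambda before block eta.
So no valid ordering can have block eta before block lambda.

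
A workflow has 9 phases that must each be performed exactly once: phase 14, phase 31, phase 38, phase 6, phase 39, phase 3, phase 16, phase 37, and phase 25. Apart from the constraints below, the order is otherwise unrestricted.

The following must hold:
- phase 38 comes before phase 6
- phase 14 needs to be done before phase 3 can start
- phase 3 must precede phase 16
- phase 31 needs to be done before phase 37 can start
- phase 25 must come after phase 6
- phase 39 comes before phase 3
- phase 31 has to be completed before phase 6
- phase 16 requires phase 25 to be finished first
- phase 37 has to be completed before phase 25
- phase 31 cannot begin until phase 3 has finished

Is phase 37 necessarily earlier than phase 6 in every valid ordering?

No chain of constraints connects phase 37 to phase 6 in either direction.
So phase 37 can come before phase 6 or after — it is not forced.

No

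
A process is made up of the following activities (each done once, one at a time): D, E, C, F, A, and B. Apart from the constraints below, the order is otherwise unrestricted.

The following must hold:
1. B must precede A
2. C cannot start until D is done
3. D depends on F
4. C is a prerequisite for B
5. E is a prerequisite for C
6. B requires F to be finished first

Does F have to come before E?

No chain of constraints connects F to E in either direction.
There exist valid orderings with E before F, so F is not required to come first.

No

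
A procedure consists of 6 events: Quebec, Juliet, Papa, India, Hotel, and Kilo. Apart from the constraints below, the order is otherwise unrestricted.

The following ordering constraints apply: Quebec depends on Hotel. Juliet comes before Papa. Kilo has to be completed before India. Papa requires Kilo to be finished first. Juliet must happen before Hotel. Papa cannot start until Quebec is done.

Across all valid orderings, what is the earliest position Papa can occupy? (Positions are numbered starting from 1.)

5

Working backwards through the constraints from Papa, its full set of required predecessors is Quebec, Juliet, Hotel, Kilo — 4 of them.
So at minimum 4 events come before Papa, putting Papa no earlier than position 5. That position is achievable by scheduling exactly those predecessors first.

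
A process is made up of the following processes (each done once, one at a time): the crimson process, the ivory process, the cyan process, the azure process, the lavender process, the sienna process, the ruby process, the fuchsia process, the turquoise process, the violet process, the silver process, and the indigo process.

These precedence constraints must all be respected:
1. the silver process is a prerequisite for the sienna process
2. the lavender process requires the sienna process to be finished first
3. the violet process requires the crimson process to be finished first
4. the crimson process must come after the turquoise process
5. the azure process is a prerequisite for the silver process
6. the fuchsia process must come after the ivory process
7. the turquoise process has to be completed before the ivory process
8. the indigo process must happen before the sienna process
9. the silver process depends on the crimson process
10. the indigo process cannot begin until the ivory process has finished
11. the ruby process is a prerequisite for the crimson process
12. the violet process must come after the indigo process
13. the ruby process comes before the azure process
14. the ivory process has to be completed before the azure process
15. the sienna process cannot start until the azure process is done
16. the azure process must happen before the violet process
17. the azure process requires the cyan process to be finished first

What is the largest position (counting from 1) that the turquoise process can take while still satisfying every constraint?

Following every chain forward from the turquoise process, the processes that must come later are the crimson process, the ivory process, the azure process, the lavender process, the sienna process, the fuchsia process, the violet process, the silver process, the indigo process — 9 of them.
So at least 9 processes follow the turquoise process, putting the turquoise process no later than position 3. That position is achievable by scheduling everything else first.

3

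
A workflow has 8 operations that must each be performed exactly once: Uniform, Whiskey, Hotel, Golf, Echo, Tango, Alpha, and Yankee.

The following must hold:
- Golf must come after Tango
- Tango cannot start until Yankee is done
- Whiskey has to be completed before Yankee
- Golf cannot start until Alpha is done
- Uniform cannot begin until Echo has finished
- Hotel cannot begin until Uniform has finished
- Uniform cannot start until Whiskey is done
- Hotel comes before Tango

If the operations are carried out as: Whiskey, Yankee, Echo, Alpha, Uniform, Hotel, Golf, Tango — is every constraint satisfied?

Here Tango comes after Golf.
Since Tango is required before Golf, the ordering is invalid.

No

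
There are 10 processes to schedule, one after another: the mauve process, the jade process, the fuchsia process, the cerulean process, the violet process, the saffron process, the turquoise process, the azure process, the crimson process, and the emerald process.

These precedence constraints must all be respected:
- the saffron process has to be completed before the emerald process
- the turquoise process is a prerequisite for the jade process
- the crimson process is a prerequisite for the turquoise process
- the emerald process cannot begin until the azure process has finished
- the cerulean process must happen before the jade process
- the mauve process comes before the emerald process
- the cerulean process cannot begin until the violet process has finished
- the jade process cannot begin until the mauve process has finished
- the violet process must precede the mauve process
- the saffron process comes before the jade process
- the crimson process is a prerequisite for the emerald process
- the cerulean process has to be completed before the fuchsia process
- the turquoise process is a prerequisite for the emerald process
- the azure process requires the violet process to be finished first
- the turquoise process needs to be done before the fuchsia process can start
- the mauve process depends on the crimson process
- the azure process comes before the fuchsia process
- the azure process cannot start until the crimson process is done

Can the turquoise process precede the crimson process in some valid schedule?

No

The constraints give a chain the crimson process → the turquoise process, which forces the crimson process before the turquoise process.
Hence the turquoise process can never be scheduled before the crimson process.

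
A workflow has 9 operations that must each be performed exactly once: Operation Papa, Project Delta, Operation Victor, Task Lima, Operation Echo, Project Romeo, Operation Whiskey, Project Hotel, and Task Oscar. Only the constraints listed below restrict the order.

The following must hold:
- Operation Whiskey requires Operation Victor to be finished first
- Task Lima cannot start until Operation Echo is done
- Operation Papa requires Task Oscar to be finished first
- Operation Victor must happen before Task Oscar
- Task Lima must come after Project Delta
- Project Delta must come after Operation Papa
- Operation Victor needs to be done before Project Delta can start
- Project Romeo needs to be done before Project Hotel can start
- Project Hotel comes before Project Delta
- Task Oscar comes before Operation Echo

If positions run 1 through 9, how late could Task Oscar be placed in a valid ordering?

5

Every operation that must follow Task Oscar has to come after it. Tracing all chains starting from Task Oscar, those operations are: Operation Papa, Project Delta, Task Lima, Operation Echo — 4 in total.
So at least 4 operations follow Task Oscar, putting Task Oscar no later than position 5. That position is achievable by scheduling everything else first.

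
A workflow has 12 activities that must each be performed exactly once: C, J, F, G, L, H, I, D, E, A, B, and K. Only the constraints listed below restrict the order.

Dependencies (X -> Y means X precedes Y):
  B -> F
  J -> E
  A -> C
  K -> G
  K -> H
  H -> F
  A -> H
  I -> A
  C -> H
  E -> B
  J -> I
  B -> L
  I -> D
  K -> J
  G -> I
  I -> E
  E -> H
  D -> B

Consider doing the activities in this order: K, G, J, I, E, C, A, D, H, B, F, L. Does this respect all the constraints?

No

The sequence places C ahead of A.
But one of the constraints requires A before C, so this ordering violates it.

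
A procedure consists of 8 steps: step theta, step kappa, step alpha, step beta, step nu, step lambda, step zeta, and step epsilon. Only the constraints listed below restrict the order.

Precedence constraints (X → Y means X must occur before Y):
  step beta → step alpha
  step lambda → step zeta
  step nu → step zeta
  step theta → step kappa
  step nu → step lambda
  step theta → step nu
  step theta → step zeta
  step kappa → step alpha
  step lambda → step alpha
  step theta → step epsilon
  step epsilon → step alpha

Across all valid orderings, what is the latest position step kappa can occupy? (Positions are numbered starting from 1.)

7

The only step forced after step kappa (directly or by a chain) is step alpha.
So at least 1 step follows step kappa, putting step kappa no later than position 7. That position is achievable by scheduling everything else first.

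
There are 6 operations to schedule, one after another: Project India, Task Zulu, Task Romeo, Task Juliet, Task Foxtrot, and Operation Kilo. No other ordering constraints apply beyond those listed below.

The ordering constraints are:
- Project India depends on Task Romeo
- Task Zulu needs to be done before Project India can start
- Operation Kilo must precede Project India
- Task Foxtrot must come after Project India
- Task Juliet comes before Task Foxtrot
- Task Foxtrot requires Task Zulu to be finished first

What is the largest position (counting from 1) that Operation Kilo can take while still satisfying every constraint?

4

Every operation that must follow Operation Kilo has to come after it. Tracing all chains starting from Operation Kilo, those operations are: Project India, Task Foxtrot — 2 in total.
So at least 2 operations follow Operation Kilo, putting Operation Kilo no later than position 4. That position is achievable by scheduling everything else first.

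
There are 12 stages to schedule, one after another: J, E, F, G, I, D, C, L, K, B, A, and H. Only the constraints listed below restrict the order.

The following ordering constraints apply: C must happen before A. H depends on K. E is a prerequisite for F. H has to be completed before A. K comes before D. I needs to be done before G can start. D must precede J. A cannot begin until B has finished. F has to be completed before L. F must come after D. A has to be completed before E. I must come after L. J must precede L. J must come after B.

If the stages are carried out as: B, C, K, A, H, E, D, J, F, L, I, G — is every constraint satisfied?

No

The sequence places A ahead of H.
But one of the constraints requires H before A, so this ordering violates it.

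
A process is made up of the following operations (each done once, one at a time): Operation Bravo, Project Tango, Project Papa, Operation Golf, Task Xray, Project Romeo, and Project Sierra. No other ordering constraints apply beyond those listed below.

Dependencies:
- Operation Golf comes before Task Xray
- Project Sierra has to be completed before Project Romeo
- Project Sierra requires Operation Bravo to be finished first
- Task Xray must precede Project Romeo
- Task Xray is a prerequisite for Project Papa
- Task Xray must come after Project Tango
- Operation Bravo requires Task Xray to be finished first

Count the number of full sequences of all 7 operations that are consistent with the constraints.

8

The operations with no prerequisites are Project Tango, Operation Golf; any of them can be placed first.
Enumerating by repeatedly choosing an available operation (one whose prerequisites are all placed) gives 8 distinct complete orderings.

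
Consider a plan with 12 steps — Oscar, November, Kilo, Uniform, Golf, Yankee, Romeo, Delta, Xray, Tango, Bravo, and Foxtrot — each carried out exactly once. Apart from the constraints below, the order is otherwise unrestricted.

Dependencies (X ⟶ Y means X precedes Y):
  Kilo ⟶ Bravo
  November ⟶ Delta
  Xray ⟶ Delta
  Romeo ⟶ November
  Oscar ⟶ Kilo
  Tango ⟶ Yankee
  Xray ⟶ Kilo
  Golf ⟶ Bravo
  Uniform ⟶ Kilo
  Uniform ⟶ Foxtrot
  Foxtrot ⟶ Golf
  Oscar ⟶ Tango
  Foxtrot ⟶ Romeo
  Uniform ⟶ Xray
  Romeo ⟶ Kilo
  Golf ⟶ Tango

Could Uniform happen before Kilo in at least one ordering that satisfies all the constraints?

Yes

The constraints force Uniform before Kilo, so yes — every valid ordering has Uniform earlier.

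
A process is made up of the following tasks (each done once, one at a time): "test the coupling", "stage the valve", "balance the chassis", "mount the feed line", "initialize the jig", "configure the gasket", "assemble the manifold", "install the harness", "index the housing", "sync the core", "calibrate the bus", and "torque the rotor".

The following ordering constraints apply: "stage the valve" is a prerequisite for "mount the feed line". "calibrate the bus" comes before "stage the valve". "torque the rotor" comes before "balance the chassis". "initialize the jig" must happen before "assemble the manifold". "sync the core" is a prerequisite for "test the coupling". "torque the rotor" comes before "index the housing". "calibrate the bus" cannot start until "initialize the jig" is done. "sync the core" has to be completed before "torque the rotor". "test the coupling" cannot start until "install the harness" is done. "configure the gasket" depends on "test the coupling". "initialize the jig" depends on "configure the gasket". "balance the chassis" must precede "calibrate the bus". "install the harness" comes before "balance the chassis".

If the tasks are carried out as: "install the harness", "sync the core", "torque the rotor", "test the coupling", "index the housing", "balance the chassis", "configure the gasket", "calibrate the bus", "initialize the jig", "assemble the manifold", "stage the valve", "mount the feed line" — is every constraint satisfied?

Here "initialize the jig" comes after "calibrate the bus".
That contradicts the constraint that "initialize the jig" must precede "calibrate the bus".

No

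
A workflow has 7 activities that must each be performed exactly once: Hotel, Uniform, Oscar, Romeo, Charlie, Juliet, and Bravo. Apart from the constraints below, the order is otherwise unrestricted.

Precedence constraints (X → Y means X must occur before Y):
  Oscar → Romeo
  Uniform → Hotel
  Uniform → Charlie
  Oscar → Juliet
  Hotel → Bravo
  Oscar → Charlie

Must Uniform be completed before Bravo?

Yes

Following the dependencies: Uniform → Hotel → Bravo.
So Uniform must precede Bravo in any valid ordering.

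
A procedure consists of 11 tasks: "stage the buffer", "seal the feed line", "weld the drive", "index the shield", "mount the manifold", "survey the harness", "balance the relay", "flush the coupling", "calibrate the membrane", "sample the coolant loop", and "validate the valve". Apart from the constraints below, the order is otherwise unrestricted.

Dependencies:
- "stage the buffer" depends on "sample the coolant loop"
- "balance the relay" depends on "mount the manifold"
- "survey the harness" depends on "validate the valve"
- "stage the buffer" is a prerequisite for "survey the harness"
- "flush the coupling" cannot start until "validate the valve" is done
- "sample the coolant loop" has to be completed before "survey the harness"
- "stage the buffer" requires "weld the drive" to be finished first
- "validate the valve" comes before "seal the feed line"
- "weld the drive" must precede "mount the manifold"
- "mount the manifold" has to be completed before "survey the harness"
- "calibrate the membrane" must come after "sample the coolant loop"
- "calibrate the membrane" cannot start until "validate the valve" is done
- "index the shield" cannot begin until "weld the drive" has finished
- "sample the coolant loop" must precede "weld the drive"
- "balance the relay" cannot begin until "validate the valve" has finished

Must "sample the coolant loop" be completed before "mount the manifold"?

Yes

Following the dependencies: "sample the coolant loop" → "weld the drive" → "mount the manifold".
That forces "sample the coolant loop" before "mount the manifold" in every valid schedule.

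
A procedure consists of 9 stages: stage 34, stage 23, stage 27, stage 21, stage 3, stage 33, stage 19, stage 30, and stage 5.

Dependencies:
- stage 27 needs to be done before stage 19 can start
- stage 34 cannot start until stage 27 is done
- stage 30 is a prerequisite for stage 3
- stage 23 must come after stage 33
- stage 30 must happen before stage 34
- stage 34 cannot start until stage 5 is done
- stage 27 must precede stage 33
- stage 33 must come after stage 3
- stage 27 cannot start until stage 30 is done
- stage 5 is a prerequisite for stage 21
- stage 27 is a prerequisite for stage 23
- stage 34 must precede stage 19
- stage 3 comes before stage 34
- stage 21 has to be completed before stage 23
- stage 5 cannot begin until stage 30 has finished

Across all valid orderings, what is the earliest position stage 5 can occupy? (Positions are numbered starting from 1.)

Working backwards through the constraints from stage 5, its only required predecessor is stage 30.
With 1 mandatory predecessor, the earliest stage 5 can sit is position 1+1 = 2, and placing just that one first achieves it.

2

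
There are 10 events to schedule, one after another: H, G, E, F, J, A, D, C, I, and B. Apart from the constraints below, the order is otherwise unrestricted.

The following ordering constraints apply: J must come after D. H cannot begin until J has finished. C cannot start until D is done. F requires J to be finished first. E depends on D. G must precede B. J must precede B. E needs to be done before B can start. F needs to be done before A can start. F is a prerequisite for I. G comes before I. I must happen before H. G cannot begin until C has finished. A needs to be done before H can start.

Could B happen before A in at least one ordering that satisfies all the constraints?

No chain of constraints runs from A to B, so A is not required to come first.
That means at least one valid schedule has B before A.

Yes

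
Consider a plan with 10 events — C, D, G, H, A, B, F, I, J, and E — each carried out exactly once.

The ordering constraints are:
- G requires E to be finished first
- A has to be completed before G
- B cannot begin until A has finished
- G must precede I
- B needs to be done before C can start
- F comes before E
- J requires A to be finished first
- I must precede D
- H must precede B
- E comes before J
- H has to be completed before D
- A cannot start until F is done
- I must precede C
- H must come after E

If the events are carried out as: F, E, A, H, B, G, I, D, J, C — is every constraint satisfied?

Every stated constraint is respected: E sits at position 2, ahead of J at position 9, and each of the other listed pairs likewise has the predecessor earlier in the sequence.

Yes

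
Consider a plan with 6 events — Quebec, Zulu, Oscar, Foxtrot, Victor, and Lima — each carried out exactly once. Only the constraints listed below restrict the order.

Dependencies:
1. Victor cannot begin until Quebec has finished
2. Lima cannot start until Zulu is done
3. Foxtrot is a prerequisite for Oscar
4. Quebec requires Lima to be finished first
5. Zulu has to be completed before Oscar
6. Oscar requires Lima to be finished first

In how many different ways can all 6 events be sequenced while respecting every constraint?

The events with no prerequisites are Zulu, Foxtrot; any of them can be placed first.
Enumerating by repeatedly choosing an available event (one whose prerequisites are all placed) gives 12 distinct complete orderings.

12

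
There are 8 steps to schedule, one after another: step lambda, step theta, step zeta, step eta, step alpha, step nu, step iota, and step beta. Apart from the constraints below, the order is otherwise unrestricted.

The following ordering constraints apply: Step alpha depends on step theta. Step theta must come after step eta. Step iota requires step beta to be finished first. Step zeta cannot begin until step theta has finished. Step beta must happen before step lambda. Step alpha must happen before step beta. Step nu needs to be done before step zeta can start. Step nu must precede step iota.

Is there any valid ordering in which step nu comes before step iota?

Every valid ordering already has step nu before step iota (the constraints require it), so in particular at least one does.

Yes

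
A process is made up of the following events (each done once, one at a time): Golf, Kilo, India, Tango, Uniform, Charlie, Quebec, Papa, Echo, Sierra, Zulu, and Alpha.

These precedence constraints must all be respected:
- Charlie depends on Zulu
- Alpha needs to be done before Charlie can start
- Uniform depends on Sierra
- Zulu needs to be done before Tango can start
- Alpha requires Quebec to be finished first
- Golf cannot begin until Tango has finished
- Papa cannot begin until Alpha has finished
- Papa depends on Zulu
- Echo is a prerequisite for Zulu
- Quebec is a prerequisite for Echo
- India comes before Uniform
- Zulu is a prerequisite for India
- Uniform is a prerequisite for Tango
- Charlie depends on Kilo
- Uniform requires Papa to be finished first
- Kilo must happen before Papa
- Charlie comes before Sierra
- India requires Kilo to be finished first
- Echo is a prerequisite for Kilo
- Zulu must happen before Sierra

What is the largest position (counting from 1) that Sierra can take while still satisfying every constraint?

9

The events that are forced after Sierra, directly or by a chain of constraints, are Golf, Tango, Uniform. That's 3 events.
So at least 3 events follow Sierra, putting Sierra no later than position 9. That position is achievable by scheduling everything else first.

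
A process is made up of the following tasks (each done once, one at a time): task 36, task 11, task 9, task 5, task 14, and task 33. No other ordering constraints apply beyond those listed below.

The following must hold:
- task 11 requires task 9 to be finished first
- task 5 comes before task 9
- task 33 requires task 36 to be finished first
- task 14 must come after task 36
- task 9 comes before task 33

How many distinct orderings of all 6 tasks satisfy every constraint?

2 tasks have no prerequisites (task 36, task 5), so any of them could come first.
Enumerating by repeatedly choosing an available task (one whose prerequisites are all placed) gives 26 distinct complete orderings.

26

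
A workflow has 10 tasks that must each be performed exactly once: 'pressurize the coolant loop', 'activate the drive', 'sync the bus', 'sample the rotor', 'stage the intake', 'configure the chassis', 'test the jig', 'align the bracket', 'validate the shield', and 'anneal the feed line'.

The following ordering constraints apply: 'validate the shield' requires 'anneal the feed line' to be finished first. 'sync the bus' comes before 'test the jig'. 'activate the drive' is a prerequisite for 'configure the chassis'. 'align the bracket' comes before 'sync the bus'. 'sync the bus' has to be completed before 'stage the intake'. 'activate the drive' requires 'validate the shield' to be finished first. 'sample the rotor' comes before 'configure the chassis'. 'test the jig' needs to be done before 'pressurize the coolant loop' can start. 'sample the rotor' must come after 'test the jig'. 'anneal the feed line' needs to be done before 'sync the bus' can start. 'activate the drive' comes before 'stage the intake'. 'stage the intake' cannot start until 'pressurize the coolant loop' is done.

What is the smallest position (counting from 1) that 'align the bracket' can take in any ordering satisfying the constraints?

1

No constraint forces any other task before 'align the bracket', so it can be placed first.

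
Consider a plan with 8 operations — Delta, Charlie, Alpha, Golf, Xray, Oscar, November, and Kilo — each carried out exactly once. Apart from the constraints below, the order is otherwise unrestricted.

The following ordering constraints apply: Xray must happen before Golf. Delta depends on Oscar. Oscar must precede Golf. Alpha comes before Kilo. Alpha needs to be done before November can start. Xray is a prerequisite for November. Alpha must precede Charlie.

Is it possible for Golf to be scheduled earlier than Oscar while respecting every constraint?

No

The constraints give a chain Oscar → Golf, which forces Oscar before Golf.
Hence Golf can never be scheduled before Oscar.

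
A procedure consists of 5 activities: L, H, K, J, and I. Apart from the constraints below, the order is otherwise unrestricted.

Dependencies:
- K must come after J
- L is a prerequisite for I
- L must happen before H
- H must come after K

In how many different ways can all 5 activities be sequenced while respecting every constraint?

9

The activities with no prerequisites are L, J; any of them can be placed first.
Counting all ways to extend the partial order to a total order gives 9.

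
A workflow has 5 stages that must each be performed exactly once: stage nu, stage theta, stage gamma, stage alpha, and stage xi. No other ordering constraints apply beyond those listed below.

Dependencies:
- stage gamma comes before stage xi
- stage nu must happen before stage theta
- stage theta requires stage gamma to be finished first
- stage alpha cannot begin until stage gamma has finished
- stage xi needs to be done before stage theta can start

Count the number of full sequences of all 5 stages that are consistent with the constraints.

11

The stages with no prerequisites are stage nu, stage gamma; any of them can be placed first.
Counting all ways to extend the partial order to a total order gives 11.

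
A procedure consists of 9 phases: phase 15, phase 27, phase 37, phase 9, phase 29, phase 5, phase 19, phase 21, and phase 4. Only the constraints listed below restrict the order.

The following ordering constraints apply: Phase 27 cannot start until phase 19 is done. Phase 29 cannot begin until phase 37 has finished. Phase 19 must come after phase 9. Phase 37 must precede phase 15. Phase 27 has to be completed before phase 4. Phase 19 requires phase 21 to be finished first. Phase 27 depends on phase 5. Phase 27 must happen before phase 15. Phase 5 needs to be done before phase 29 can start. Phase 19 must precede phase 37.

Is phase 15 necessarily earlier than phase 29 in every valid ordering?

No chain of constraints connects phase 15 to phase 29 in either direction.
So phase 15 can come before phase 29 or after — it is not forced.

No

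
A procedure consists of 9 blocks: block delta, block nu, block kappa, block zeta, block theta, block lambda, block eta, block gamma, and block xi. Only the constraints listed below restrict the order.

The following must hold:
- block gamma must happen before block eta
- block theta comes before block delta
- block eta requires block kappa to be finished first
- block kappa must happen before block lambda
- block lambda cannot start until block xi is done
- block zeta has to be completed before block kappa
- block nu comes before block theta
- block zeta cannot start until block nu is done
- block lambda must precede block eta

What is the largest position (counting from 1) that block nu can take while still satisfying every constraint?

3

Every block that must follow block nu has to come after it. Tracing all chains starting from block nu, those blocks are: block delta, block kappa, block zeta, block theta, block lambda, block eta — 6 in total.
So at least 6 blocks follow block nu, putting block nu no later than position 3. That position is achievable by scheduling everything else first.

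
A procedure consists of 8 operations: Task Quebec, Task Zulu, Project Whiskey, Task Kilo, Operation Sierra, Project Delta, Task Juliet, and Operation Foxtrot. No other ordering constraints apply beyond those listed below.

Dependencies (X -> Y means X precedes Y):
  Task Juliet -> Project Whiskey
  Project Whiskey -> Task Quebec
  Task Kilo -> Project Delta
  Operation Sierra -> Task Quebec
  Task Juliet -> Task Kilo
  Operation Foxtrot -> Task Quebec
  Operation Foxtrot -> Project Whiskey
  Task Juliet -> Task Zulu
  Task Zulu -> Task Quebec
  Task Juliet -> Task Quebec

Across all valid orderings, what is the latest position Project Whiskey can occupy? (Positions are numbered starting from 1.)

Following the constraints forward from Project Whiskey, its only required successor is Task Quebec.
With 1 mandatory successor out of 8 operations total, the latest slot for Project Whiskey is 8−1 = 7, and it's reachable by doing all non-successors before Project Whiskey.

7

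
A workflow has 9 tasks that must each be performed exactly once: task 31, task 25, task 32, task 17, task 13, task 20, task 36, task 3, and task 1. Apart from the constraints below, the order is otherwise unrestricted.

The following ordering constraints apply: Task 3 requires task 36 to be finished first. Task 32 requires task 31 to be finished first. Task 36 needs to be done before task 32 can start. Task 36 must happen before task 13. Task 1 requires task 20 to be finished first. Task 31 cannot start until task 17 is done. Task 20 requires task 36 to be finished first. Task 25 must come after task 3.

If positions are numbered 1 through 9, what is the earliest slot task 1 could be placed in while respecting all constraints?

The tasks that are forced before task 1, directly or transitively, are task 20, task 36. That's 2 tasks.
So at minimum 2 tasks come before task 1, putting task 1 no earlier than position 3. That position is achievable by scheduling exactly those predecessors first.

3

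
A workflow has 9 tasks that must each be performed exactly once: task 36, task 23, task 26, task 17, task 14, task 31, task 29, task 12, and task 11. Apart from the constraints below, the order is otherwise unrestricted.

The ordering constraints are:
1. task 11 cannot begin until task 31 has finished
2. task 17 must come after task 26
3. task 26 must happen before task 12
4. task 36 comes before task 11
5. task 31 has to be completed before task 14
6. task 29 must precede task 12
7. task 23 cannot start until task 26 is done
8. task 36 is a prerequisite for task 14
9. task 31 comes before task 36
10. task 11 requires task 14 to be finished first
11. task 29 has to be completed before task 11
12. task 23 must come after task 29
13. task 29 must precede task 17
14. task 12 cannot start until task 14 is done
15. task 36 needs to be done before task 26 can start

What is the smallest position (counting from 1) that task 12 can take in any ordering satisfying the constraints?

6

Working backwards through the constraints from task 12, its full set of required predecessors is task 36, task 26, task 14, task 31, task 29 — 5 of them.
With 5 mandatory predecessors, the earliest task 12 can sit is position 5+1 = 6, and placing just those 5 first achieves it.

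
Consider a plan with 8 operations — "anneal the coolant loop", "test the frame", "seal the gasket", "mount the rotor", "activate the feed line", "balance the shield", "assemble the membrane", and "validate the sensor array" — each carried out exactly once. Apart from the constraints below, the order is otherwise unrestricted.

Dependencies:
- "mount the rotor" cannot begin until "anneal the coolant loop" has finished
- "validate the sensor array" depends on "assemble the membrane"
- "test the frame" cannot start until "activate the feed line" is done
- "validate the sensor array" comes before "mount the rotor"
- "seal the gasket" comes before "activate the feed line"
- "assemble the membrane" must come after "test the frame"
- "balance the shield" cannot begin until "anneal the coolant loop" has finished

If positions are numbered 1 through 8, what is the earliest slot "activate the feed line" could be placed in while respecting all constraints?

2

The only operation forced before "activate the feed line" (directly or transitively) is "seal the gasket".
So at minimum 1 operation comes before "activate the feed line", putting "activate the feed line" no earlier than position 2. That position is achievable by scheduling exactly that predecessor first.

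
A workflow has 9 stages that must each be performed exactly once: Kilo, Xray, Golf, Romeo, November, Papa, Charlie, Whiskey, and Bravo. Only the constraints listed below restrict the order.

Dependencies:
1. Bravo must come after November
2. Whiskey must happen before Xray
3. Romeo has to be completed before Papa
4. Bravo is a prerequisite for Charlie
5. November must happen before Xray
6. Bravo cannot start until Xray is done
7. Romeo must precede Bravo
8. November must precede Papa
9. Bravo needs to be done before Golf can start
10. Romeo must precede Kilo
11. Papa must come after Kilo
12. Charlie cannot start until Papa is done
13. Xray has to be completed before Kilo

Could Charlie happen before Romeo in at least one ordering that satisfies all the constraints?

No

Following Romeo → Bravo → Charlie, Romeo must precede Charlie in every valid ordering.
Hence Charlie can never be scheduled before Romeo.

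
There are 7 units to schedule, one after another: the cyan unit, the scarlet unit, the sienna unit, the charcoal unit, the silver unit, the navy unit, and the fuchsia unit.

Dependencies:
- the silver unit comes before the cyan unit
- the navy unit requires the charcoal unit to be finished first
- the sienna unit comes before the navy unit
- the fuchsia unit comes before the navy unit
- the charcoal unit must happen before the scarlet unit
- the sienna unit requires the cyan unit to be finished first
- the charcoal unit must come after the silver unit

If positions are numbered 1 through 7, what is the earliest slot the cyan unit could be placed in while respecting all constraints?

2

Working backwards through the constraints from the cyan unit, its only required predecessor is the silver unit.
With 1 mandatory predecessor, the earliest the cyan unit can sit is position 1+1 = 2, and placing just that one first achieves it.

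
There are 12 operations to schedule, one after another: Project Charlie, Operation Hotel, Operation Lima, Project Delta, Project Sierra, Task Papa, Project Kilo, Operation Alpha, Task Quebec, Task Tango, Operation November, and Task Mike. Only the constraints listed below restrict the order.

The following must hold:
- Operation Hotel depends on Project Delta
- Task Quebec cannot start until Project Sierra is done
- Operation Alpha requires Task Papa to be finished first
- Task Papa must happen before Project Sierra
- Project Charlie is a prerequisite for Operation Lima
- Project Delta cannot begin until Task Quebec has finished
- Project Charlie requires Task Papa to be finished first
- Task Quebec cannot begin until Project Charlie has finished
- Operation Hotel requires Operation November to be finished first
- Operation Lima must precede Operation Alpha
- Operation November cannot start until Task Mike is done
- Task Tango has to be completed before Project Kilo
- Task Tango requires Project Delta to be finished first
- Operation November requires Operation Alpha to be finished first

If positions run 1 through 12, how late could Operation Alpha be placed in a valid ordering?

10

The operations that are forced after Operation Alpha, directly or by a chain of constraints, are Operation Hotel, Operation November. That's 2 operations.
So at least 2 operations follow Operation Alpha, putting Operation Alpha no later than position 10. That position is achievable by scheduling everything else first.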